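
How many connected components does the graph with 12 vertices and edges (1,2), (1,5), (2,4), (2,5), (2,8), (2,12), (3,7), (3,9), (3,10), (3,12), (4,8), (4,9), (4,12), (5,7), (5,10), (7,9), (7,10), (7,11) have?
2 (components: {1, 2, 3, 4, 5, 7, 8, 9, 10, 11, 12}, {6})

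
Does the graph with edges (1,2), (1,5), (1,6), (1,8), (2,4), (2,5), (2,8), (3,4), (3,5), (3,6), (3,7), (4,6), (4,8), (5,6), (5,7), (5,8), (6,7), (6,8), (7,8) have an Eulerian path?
Yes — and in fact it has an Eulerian circuit (the graph is connected and all 8 vertices have even degree)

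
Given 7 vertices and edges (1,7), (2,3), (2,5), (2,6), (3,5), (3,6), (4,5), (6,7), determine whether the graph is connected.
Yes (BFS from 1 visits [1, 7, 6, 2, 3, 5, 4] — all 7 vertices reached)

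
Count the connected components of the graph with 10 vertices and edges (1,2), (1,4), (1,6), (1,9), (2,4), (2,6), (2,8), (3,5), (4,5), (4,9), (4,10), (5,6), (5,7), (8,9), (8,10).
1 (components: {1, 2, 3, 4, 5, 6, 7, 8, 9, 10})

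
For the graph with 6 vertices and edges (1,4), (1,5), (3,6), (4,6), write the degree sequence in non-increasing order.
[2, 2, 2, 1, 1, 0] (degrees: deg(1)=2, deg(2)=0, deg(3)=1, deg(4)=2, deg(5)=1, deg(6)=2)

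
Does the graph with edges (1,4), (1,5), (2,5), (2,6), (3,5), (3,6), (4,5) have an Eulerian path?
Yes — and in fact it has an Eulerian circuit (the graph is connected and all 6 vertices have even degree)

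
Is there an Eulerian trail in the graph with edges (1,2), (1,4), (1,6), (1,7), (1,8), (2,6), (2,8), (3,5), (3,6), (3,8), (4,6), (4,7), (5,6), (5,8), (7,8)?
No (8 vertices have odd degree: {1, 2, 3, 4, 5, 6, 7, 8}; Eulerian path requires 0 or 2)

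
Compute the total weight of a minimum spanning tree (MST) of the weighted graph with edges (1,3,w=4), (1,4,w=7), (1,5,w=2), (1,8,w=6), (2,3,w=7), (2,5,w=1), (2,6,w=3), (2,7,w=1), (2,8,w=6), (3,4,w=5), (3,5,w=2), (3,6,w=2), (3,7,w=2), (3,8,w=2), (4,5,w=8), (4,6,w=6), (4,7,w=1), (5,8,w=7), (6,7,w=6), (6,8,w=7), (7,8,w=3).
11 (MST edges: (1,5,w=2), (2,5,w=1), (2,7,w=1), (3,5,w=2), (3,6,w=2), (3,8,w=2), (4,7,w=1); sum of weights 2 + 1 + 1 + 2 + 2 + 2 + 1 = 11)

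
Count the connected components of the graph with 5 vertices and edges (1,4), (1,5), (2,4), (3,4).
1 (components: {1, 2, 3, 4, 5})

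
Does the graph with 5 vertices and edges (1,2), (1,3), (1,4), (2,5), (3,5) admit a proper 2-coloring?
Yes. Partition: {1, 5}, {2, 3, 4}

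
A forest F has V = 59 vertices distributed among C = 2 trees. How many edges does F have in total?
57 (Each of the 2 component trees on V_i vertices has V_i - 1 edges; summing gives V - C = 59 - 2 = 57)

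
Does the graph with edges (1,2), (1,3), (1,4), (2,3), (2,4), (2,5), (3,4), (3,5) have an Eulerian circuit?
No (2 vertices have odd degree: {1, 4}; Eulerian circuit requires 0)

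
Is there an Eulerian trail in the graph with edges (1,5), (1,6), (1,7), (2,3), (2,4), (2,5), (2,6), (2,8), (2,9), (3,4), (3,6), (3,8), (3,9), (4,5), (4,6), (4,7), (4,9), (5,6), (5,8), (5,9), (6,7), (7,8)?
Yes (the graph is connected and exactly 2 vertices have odd degree: {1, 3}; any Eulerian path must start and end at those)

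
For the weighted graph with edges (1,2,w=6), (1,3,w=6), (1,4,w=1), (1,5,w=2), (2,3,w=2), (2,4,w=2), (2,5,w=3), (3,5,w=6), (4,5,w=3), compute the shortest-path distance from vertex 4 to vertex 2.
2 (path: 4 -> 2; weights 2 = 2)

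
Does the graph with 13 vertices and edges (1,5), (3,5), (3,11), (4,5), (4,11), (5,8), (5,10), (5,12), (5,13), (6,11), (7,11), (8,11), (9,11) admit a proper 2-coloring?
Yes. Partition: {1, 2, 3, 4, 6, 7, 8, 9, 10, 12, 13}, {5, 11}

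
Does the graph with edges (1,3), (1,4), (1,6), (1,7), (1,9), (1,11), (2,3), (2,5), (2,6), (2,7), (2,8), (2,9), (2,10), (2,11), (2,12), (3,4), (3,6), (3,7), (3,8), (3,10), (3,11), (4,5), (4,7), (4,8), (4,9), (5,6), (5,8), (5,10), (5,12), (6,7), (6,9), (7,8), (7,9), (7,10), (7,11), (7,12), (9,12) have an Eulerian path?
Yes (the graph is connected and exactly 2 vertices have odd degree: {2, 8}; any Eulerian path must start and end at those)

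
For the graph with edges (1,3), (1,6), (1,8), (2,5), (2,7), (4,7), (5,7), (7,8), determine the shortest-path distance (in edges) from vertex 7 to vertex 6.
3 (path: 7 -> 8 -> 1 -> 6, 3 edges)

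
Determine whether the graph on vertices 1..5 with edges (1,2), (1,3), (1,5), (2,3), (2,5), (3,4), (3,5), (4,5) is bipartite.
No (odd cycle of length 3: 5 -> 1 -> 3 -> 5)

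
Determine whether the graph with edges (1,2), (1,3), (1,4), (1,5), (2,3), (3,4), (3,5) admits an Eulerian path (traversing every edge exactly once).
Yes — and in fact it has an Eulerian circuit (the graph is connected and all 5 vertices have even degree)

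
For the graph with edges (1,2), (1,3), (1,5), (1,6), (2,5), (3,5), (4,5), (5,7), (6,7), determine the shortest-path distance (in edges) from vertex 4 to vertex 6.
3 (path: 4 -> 5 -> 7 -> 6, 3 edges)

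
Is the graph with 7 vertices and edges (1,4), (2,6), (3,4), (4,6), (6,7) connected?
No, it has 2 components: {1, 2, 3, 4, 6, 7}, {5}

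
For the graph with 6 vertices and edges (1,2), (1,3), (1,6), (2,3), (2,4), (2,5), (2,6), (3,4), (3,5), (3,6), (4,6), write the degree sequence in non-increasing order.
[5, 5, 4, 3, 3, 2] (degrees: deg(1)=3, deg(2)=5, deg(3)=5, deg(4)=3, deg(5)=2, deg(6)=4)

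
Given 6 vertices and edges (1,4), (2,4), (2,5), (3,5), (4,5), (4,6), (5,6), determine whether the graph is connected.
Yes (BFS from 1 visits [1, 4, 2, 5, 6, 3] — all 6 vertices reached)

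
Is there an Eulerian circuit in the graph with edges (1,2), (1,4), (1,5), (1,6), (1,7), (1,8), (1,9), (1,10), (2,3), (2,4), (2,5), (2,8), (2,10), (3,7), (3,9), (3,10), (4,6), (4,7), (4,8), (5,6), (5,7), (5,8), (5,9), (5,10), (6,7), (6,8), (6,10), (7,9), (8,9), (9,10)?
No (2 vertices have odd degree: {4, 5}; Eulerian circuit requires 0)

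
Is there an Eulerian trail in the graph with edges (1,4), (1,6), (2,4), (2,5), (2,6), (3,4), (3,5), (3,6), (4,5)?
No (4 vertices have odd degree: {2, 3, 5, 6}; Eulerian path requires 0 or 2)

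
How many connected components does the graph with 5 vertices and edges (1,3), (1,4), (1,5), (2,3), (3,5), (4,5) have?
1 (components: {1, 2, 3, 4, 5})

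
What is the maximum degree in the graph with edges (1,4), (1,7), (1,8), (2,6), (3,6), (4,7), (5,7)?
3 (attained at vertices 1, 7)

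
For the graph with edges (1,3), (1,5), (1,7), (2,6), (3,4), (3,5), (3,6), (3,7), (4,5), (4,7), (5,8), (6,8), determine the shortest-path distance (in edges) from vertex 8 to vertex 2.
2 (path: 8 -> 6 -> 2, 2 edges)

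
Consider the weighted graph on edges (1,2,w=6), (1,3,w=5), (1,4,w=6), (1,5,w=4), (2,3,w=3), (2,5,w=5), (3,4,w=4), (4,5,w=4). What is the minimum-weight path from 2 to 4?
7 (path: 2 -> 3 -> 4; weights 3 + 4 = 7)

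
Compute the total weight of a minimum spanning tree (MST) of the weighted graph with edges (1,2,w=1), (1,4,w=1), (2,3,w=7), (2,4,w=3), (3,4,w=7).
9 (MST edges: (1,2,w=1), (1,4,w=1), (2,3,w=7); sum of weights 1 + 1 + 7 = 9)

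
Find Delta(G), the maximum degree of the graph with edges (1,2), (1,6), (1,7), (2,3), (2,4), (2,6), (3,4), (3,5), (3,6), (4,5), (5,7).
4 (attained at vertices 2, 3)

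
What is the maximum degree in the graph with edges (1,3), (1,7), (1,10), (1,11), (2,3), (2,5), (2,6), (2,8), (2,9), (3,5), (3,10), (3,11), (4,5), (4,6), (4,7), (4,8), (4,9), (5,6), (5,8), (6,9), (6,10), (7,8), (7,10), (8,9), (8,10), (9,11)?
6 (attained at vertex 8)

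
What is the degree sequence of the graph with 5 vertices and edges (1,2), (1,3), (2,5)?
[2, 2, 1, 1, 0] (degrees: deg(1)=2, deg(2)=2, deg(3)=1, deg(4)=0, deg(5)=1)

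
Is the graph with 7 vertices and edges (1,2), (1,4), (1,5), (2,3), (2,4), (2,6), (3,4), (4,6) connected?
No, it has 2 components: {1, 2, 3, 4, 5, 6}, {7}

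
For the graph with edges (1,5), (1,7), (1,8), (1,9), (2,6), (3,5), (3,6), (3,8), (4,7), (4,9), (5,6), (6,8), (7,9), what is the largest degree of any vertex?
4 (attained at vertices 1, 6)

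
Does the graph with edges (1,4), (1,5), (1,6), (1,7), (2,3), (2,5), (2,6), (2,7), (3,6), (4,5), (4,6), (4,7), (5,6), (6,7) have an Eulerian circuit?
Yes (the graph is connected and all 7 vertices have even degree)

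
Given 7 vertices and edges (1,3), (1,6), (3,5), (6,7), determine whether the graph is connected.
No, it has 3 components: {1, 3, 5, 6, 7}, {2}, {4}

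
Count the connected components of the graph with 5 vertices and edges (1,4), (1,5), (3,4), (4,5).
2 (components: {1, 3, 4, 5}, {2})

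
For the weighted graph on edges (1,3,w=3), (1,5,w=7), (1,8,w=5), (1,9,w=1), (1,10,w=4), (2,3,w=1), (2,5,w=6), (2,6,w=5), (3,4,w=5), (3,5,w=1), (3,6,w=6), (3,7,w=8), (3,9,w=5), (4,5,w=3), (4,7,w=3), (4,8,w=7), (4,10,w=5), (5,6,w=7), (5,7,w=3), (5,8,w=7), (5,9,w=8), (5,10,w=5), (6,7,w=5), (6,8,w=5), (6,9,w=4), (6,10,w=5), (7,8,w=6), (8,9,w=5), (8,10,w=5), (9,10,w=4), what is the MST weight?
25 (MST edges: (1,3,w=3), (1,8,w=5), (1,9,w=1), (1,10,w=4), (2,3,w=1), (3,5,w=1), (4,5,w=3), (4,7,w=3), (6,9,w=4); sum of weights 3 + 5 + 1 + 4 + 1 + 1 + 3 + 3 + 4 = 25)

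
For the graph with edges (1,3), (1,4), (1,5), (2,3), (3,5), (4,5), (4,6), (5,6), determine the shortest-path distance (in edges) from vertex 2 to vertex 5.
2 (path: 2 -> 3 -> 5, 2 edges)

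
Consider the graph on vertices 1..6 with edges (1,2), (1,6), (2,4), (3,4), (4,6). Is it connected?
No, it has 2 components: {1, 2, 3, 4, 6}, {5}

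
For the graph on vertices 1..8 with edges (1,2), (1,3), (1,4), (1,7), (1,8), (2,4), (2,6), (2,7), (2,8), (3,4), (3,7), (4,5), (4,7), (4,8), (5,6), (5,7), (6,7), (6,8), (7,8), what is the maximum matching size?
4 (matching: (1,3), (2,7), (4,8), (5,6); upper bound floor(n/2) = floor(8/2) = 4)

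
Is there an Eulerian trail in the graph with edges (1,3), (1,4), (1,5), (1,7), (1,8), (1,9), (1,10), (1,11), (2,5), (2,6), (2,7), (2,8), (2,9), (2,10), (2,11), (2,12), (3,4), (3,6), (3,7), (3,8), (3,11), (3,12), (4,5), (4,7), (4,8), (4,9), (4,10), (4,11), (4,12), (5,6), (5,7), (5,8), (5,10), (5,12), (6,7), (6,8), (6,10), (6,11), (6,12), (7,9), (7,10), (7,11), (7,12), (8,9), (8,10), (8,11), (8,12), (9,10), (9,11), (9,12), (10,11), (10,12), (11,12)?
Yes (the graph is connected and exactly 2 vertices have odd degree: {3, 4}; any Eulerian path must start and end at those)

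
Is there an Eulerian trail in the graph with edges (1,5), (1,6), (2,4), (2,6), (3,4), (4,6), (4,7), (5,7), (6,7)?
Yes (the graph is connected and exactly 2 vertices have odd degree: {3, 7}; any Eulerian path must start and end at those)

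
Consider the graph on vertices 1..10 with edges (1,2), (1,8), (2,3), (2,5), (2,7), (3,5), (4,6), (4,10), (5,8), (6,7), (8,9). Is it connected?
Yes (BFS from 1 visits [1, 2, 8, 3, 5, 7, 9, 6, 4, 10] — all 10 vertices reached)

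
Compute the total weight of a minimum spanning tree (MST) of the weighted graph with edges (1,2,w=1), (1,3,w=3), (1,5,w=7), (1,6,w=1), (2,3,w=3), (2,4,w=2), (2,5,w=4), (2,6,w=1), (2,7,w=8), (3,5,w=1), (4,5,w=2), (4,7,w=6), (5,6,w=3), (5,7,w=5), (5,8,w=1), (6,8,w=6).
13 (MST edges: (1,2,w=1), (1,6,w=1), (2,4,w=2), (3,5,w=1), (4,5,w=2), (5,7,w=5), (5,8,w=1); sum of weights 1 + 1 + 2 + 1 + 2 + 5 + 1 = 13)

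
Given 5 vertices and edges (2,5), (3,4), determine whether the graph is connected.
No, it has 3 components: {1}, {2, 5}, {3, 4}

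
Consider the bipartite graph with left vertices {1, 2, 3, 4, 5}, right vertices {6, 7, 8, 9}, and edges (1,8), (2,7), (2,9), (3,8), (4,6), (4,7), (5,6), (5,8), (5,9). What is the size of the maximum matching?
4 (matching: (1,8), (2,9), (4,7), (5,6); upper bound min(|L|,|R|) = min(5,4) = 4)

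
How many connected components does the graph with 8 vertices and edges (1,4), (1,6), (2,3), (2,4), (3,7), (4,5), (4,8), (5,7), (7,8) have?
1 (components: {1, 2, 3, 4, 5, 6, 7, 8})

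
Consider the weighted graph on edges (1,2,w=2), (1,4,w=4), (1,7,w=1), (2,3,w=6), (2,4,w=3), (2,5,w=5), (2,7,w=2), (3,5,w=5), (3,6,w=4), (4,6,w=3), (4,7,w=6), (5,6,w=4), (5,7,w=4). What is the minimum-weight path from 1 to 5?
5 (path: 1 -> 7 -> 5; weights 1 + 4 = 5)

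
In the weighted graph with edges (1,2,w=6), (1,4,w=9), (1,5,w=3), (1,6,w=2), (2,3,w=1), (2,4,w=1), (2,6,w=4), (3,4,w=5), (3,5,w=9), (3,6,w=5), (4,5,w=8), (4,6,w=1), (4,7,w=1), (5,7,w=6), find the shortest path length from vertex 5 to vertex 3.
8 (path: 5 -> 1 -> 6 -> 4 -> 2 -> 3; weights 3 + 2 + 1 + 1 + 1 = 8)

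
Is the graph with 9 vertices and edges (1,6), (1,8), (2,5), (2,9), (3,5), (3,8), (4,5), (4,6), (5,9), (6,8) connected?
No, it has 2 components: {1, 2, 3, 4, 5, 6, 8, 9}, {7}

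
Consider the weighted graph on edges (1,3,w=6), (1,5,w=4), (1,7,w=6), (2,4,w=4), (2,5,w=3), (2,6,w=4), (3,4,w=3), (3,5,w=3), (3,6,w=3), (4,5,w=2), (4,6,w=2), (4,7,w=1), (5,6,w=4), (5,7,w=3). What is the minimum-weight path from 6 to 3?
3 (path: 6 -> 3; weights 3 = 3)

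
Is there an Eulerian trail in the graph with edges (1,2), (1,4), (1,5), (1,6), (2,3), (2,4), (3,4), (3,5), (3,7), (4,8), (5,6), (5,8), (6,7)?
Yes (the graph is connected and exactly 2 vertices have odd degree: {2, 6}; any Eulerian path must start and end at those)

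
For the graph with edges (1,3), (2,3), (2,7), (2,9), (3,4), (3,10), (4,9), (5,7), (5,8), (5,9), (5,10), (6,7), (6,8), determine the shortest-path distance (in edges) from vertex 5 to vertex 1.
3 (path: 5 -> 10 -> 3 -> 1, 3 edges)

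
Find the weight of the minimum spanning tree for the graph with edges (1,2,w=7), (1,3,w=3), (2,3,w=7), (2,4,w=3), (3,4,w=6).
12 (MST edges: (1,3,w=3), (2,4,w=3), (3,4,w=6); sum of weights 3 + 3 + 6 = 12)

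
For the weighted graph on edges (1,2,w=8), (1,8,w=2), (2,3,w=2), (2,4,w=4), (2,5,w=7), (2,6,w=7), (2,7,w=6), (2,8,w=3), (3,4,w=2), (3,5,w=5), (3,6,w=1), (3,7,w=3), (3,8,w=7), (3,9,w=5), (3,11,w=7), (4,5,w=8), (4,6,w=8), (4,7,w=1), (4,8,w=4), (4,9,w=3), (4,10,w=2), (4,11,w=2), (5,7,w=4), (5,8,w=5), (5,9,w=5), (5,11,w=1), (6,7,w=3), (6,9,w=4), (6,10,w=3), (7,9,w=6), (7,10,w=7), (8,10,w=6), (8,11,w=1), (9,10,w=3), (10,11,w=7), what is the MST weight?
17 (MST edges: (1,8,w=2), (2,3,w=2), (3,4,w=2), (3,6,w=1), (4,7,w=1), (4,9,w=3), (4,10,w=2), (4,11,w=2), (5,11,w=1), (8,11,w=1); sum of weights 2 + 2 + 2 + 1 + 1 + 3 + 2 + 2 + 1 + 1 = 17)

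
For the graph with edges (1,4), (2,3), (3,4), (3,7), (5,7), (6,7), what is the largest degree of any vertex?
3 (attained at vertices 3, 7)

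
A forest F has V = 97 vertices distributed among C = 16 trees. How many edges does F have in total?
81 (Each of the 16 component trees on V_i vertices has V_i - 1 edges; summing gives V - C = 97 - 16 = 81)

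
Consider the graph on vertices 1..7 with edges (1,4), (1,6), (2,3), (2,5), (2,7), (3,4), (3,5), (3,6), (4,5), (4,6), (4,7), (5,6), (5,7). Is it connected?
Yes (BFS from 1 visits [1, 4, 6, 3, 5, 7, 2] — all 7 vertices reached)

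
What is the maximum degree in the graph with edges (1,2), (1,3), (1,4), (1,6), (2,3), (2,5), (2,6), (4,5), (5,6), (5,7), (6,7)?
4 (attained at vertices 1, 2, 5, 6)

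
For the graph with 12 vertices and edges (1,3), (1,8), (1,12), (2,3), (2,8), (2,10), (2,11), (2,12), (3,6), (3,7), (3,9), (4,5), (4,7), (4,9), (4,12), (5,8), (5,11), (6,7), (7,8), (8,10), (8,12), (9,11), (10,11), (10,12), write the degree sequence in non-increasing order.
[6, 5, 5, 5, 4, 4, 4, 4, 3, 3, 3, 2] (degrees: deg(1)=3, deg(2)=5, deg(3)=5, deg(4)=4, deg(5)=3, deg(6)=2, deg(7)=4, deg(8)=6, deg(9)=3, deg(10)=4, deg(11)=4, deg(12)=5)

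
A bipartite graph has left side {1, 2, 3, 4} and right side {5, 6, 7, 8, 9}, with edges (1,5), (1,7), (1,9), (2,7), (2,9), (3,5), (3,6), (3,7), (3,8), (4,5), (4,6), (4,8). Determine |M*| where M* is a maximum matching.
4 (matching: (1,9), (2,7), (3,8), (4,6); upper bound min(|L|,|R|) = min(4,5) = 4)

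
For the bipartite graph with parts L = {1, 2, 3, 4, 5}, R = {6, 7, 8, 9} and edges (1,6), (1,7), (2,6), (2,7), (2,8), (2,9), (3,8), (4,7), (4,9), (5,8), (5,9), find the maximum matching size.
4 (matching: (1,7), (2,6), (3,8), (4,9); upper bound min(|L|,|R|) = min(5,4) = 4)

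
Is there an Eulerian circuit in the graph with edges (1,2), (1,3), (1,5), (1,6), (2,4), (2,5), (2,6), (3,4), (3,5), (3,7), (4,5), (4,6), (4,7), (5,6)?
No (2 vertices have odd degree: {4, 5}; Eulerian circuit requires 0)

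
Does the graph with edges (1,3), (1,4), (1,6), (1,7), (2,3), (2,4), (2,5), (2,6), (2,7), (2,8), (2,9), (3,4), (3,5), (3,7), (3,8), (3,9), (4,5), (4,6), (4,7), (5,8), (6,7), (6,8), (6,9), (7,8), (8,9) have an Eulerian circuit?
No (2 vertices have odd degree: {2, 3}; Eulerian circuit requires 0)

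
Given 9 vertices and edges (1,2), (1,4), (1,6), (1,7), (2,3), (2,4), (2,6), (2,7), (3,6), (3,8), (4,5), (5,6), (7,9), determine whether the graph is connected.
Yes (BFS from 1 visits [1, 2, 4, 6, 7, 3, 5, 9, 8] — all 9 vertices reached)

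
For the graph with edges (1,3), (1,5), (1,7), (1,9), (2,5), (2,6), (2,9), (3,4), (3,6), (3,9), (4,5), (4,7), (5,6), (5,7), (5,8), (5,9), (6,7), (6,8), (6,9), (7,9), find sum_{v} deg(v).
40 (handshake: sum of degrees = 2|E| = 2 x 20 = 40)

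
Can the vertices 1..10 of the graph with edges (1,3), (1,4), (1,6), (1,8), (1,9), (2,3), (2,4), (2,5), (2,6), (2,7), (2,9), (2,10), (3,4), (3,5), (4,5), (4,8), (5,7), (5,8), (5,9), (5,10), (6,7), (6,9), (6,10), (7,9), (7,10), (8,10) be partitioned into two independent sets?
No (odd cycle of length 3: 8 -> 1 -> 4 -> 8)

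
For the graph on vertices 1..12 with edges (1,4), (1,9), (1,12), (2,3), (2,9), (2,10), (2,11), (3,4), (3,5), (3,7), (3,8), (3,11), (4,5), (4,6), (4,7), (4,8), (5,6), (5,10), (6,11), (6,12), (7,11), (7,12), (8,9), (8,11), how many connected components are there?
1 (components: {1, 2, 3, 4, 5, 6, 7, 8, 9, 10, 11, 12})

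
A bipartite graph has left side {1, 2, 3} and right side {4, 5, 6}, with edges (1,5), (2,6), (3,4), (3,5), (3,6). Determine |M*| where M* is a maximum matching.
3 (matching: (1,5), (2,6), (3,4); upper bound min(|L|,|R|) = min(3,3) = 3)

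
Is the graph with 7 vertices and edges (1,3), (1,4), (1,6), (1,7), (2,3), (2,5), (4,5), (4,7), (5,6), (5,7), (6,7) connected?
Yes (BFS from 1 visits [1, 3, 4, 6, 7, 2, 5] — all 7 vertices reached)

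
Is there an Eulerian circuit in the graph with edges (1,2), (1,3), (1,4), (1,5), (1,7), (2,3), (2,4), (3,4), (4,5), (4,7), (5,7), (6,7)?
No (6 vertices have odd degree: {1, 2, 3, 4, 5, 6}; Eulerian circuit requires 0)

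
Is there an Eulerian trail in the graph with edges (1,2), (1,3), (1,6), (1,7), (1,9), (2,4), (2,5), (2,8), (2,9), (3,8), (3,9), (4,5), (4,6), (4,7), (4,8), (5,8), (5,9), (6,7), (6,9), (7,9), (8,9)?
No (6 vertices have odd degree: {1, 2, 3, 4, 8, 9}; Eulerian path requires 0 or 2)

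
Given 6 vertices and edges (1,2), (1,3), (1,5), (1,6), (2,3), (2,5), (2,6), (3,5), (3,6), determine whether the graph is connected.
No, it has 2 components: {1, 2, 3, 5, 6}, {4}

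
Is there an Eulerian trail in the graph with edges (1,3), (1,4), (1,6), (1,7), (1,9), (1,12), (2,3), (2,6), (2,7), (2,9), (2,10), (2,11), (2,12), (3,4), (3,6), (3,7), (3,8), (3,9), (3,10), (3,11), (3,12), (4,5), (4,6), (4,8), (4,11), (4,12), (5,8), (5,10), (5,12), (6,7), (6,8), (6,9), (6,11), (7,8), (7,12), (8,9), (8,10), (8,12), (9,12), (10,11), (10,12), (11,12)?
Yes (the graph is connected and exactly 2 vertices have odd degree: {2, 4}; any Eulerian path must start and end at those)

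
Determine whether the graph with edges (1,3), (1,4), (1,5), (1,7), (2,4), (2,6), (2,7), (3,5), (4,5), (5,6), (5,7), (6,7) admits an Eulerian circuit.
No (4 vertices have odd degree: {2, 4, 5, 6}; Eulerian circuit requires 0)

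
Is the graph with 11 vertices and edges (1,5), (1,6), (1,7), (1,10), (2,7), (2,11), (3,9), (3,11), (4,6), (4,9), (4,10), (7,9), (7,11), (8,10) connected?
Yes (BFS from 1 visits [1, 5, 6, 7, 10, 4, 2, 9, 11, 8, 3] — all 11 vertices reached)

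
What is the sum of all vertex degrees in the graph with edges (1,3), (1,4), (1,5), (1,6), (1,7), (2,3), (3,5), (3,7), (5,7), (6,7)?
20 (handshake: sum of degrees = 2|E| = 2 x 10 = 20)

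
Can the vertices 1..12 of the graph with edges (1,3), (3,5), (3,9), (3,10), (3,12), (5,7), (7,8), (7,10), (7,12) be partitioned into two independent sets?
Yes. Partition: {1, 2, 4, 5, 6, 8, 9, 10, 11, 12}, {3, 7}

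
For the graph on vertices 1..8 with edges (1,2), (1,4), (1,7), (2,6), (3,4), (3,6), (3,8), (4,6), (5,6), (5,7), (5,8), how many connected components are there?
1 (components: {1, 2, 3, 4, 5, 6, 7, 8})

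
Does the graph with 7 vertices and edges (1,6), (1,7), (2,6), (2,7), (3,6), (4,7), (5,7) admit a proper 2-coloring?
Yes. Partition: {1, 2, 3, 4, 5}, {6, 7}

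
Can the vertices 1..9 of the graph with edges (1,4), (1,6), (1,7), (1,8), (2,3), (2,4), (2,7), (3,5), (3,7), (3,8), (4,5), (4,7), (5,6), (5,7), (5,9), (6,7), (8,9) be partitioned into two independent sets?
No (odd cycle of length 3: 4 -> 1 -> 7 -> 4)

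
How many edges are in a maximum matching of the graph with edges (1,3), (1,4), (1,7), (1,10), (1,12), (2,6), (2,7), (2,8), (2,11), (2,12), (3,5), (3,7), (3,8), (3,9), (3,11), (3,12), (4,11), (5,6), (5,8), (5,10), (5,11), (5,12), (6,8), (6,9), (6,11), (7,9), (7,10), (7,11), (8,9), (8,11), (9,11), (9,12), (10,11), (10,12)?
6 (matching: (1,4), (2,6), (3,12), (5,11), (7,10), (8,9); upper bound floor(n/2) = floor(12/2) = 6)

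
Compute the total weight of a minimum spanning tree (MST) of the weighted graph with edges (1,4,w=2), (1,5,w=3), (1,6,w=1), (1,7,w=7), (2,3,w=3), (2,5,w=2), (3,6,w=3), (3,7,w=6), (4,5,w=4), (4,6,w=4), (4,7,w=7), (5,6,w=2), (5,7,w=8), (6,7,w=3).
13 (MST edges: (1,4,w=2), (1,6,w=1), (2,3,w=3), (2,5,w=2), (5,6,w=2), (6,7,w=3); sum of weights 2 + 1 + 3 + 2 + 2 + 3 = 13)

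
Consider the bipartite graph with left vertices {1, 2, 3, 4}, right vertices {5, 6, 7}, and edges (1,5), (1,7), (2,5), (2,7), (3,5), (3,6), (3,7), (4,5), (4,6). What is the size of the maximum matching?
3 (matching: (1,7), (2,5), (3,6); upper bound min(|L|,|R|) = min(4,3) = 3)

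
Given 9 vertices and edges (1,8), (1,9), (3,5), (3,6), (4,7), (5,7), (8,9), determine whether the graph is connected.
No, it has 3 components: {1, 8, 9}, {2}, {3, 4, 5, 6, 7}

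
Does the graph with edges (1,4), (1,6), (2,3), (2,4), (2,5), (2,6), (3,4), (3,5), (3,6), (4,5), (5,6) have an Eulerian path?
Yes — and in fact it has an Eulerian circuit (the graph is connected and all 6 vertices have even degree)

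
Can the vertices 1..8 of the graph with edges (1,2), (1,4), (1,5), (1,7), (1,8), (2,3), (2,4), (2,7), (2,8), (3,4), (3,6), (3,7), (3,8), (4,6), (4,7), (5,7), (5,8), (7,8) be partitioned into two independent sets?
No (odd cycle of length 3: 8 -> 1 -> 7 -> 8)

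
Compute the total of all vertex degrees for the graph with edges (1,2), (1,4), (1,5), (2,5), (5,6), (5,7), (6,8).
14 (handshake: sum of degrees = 2|E| = 2 x 7 = 14)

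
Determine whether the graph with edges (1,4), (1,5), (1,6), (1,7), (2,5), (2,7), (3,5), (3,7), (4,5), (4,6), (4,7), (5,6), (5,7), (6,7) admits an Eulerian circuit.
Yes (the graph is connected and all 7 vertices have even degree)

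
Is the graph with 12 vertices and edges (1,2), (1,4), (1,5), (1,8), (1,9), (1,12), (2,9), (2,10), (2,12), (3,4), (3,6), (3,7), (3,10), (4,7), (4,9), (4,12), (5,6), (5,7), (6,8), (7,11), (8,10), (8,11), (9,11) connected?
Yes (BFS from 1 visits [1, 2, 4, 5, 8, 9, 12, 10, 3, 7, 6, 11] — all 12 vertices reached)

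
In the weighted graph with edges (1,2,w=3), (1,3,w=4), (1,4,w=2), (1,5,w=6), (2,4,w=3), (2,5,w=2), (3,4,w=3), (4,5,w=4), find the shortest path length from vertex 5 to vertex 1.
5 (path: 5 -> 2 -> 1; weights 2 + 3 = 5)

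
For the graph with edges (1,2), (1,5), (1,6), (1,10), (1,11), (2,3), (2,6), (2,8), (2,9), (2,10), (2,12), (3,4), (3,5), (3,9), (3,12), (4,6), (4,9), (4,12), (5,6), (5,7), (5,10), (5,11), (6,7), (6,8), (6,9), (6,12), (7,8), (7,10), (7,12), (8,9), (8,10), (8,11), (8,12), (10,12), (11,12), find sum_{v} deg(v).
70 (handshake: sum of degrees = 2|E| = 2 x 35 = 70)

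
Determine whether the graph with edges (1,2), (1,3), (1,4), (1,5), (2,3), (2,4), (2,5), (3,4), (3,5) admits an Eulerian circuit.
No (2 vertices have odd degree: {4, 5}; Eulerian circuit requires 0)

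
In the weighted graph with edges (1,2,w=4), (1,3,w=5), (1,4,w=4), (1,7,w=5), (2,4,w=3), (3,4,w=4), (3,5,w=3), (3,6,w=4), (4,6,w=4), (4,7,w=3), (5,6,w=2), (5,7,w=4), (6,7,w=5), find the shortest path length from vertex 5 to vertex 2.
9 (path: 5 -> 6 -> 4 -> 2; weights 2 + 4 + 3 = 9)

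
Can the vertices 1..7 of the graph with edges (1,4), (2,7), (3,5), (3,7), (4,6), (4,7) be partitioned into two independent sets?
Yes. Partition: {1, 5, 6, 7}, {2, 3, 4}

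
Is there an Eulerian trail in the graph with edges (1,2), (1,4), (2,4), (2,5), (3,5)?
Yes (the graph is connected and exactly 2 vertices have odd degree: {2, 3}; any Eulerian path must start and end at those)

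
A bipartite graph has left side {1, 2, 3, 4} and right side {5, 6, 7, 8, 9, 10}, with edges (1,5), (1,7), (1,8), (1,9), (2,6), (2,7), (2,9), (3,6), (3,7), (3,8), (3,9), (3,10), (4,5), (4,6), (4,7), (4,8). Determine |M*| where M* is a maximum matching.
4 (matching: (1,9), (2,7), (3,10), (4,8); upper bound min(|L|,|R|) = min(4,6) = 4)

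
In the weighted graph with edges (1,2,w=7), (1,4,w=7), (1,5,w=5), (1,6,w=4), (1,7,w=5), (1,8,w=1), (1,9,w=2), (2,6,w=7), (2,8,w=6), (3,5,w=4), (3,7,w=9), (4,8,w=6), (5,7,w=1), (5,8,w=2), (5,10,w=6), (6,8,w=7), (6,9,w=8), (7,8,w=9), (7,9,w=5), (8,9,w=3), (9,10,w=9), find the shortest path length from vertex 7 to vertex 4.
9 (path: 7 -> 5 -> 8 -> 4; weights 1 + 2 + 6 = 9)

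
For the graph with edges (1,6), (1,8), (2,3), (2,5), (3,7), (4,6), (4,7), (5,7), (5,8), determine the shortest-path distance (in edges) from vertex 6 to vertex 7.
2 (path: 6 -> 4 -> 7, 2 edges)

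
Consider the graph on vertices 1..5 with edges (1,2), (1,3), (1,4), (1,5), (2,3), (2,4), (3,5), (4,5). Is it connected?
Yes (BFS from 1 visits [1, 2, 3, 4, 5] — all 5 vertices reached)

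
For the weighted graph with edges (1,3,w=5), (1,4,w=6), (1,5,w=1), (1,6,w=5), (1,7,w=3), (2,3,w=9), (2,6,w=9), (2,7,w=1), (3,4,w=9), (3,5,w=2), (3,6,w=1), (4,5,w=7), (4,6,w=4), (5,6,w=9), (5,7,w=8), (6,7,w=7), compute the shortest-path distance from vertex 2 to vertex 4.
10 (path: 2 -> 7 -> 1 -> 4; weights 1 + 3 + 6 = 10)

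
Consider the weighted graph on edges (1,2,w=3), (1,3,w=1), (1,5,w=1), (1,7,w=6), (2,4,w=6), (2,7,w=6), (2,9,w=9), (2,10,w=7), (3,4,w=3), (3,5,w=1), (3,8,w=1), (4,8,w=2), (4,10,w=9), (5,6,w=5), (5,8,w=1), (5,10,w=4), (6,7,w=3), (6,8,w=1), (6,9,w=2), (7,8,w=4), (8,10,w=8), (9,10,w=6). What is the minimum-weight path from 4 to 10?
7 (path: 4 -> 8 -> 5 -> 10; weights 2 + 1 + 4 = 7)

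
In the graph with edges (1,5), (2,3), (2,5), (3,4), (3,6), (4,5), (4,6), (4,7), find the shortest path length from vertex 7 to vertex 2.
3 (path: 7 -> 4 -> 5 -> 2, 3 edges)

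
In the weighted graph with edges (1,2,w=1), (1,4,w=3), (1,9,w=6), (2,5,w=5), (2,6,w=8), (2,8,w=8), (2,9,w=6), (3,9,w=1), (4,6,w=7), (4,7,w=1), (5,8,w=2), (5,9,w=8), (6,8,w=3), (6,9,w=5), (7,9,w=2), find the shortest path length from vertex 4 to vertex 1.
3 (path: 4 -> 1; weights 3 = 3)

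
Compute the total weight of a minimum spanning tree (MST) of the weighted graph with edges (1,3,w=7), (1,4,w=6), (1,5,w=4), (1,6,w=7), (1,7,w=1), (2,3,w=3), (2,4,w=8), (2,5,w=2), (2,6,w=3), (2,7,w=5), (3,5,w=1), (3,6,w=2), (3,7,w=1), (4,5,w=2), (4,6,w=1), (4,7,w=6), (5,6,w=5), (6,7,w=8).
8 (MST edges: (1,7,w=1), (2,5,w=2), (3,5,w=1), (3,6,w=2), (3,7,w=1), (4,6,w=1); sum of weights 1 + 2 + 1 + 2 + 1 + 1 = 8)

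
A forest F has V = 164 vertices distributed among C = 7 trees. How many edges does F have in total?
157 (Each of the 7 component trees on V_i vertices has V_i - 1 edges; summing gives V - C = 164 - 7 = 157)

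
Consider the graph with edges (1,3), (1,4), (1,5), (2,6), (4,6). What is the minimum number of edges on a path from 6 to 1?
2 (path: 6 -> 4 -> 1, 2 edges)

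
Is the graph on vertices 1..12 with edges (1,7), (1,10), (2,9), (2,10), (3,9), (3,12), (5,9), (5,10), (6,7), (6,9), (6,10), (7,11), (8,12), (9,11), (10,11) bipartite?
Yes. Partition: {1, 2, 3, 4, 5, 6, 8, 11}, {7, 9, 10, 12}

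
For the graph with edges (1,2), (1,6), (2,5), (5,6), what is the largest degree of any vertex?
2 (attained at vertices 1, 2, 5, 6)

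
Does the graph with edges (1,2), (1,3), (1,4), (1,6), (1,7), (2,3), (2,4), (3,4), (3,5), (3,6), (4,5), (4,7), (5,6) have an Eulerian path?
No (6 vertices have odd degree: {1, 2, 3, 4, 5, 6}; Eulerian path requires 0 or 2)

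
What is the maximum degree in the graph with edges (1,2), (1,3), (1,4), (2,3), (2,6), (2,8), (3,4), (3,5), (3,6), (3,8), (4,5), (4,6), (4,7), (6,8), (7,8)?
6 (attained at vertex 3)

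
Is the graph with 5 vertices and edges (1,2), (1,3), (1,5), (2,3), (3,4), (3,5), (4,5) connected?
Yes (BFS from 1 visits [1, 2, 3, 5, 4] — all 5 vertices reached)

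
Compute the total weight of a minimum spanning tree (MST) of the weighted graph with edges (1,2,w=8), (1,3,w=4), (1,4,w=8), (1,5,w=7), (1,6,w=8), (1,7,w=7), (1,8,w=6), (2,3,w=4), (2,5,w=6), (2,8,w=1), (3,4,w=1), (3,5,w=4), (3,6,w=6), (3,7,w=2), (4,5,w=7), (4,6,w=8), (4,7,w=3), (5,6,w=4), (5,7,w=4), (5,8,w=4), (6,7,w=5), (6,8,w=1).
17 (MST edges: (1,3,w=4), (2,3,w=4), (2,8,w=1), (3,4,w=1), (3,5,w=4), (3,7,w=2), (6,8,w=1); sum of weights 4 + 4 + 1 + 1 + 4 + 2 + 1 = 17)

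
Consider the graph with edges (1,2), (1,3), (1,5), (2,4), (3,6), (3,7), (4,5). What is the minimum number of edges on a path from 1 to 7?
2 (path: 1 -> 3 -> 7, 2 edges)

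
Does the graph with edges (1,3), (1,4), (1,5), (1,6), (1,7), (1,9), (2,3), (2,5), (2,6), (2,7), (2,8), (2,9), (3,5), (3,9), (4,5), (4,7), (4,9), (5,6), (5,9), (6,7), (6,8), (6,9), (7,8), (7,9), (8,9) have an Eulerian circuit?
Yes (the graph is connected and all 9 vertices have even degree)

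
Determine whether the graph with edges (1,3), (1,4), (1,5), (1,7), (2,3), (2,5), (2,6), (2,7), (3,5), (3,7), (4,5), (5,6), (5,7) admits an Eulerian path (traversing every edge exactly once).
Yes — and in fact it has an Eulerian circuit (the graph is connected and all 7 vertices have even degree)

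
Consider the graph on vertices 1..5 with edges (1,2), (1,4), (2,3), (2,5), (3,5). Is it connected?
Yes (BFS from 1 visits [1, 2, 4, 3, 5] — all 5 vertices reached)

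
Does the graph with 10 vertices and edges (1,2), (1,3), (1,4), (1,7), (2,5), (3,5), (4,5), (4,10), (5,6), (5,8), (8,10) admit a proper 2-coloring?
Yes. Partition: {1, 5, 9, 10}, {2, 3, 4, 6, 7, 8}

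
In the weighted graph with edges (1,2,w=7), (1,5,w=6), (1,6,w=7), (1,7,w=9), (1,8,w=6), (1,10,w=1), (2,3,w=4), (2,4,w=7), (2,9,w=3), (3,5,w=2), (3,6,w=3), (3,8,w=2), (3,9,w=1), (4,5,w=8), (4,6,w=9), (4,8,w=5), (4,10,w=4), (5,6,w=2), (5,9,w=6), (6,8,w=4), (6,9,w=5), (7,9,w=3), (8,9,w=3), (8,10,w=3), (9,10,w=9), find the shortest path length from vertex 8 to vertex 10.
3 (path: 8 -> 10; weights 3 = 3)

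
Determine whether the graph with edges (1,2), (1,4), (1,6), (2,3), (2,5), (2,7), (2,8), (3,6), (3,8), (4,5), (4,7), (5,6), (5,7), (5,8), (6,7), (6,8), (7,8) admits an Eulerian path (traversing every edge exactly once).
No (8 vertices have odd degree: {1, 2, 3, 4, 5, 6, 7, 8}; Eulerian path requires 0 or 2)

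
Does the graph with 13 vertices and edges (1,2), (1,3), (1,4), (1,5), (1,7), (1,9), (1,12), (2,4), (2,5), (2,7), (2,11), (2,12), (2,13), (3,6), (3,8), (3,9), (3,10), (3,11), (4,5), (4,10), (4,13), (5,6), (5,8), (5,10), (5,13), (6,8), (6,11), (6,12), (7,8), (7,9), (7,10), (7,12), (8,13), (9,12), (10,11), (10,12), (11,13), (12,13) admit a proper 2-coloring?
No (odd cycle of length 3: 9 -> 1 -> 3 -> 9)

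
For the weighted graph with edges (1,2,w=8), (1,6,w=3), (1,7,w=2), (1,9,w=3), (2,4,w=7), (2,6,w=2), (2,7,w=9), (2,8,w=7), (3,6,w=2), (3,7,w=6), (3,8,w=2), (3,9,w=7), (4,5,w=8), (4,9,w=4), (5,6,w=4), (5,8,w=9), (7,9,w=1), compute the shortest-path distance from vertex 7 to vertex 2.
7 (path: 7 -> 1 -> 6 -> 2; weights 2 + 3 + 2 = 7)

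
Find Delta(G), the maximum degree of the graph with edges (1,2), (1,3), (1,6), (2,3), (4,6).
3 (attained at vertex 1)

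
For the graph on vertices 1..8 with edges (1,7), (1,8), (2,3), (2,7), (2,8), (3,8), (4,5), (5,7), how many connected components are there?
2 (components: {1, 2, 3, 4, 5, 7, 8}, {6})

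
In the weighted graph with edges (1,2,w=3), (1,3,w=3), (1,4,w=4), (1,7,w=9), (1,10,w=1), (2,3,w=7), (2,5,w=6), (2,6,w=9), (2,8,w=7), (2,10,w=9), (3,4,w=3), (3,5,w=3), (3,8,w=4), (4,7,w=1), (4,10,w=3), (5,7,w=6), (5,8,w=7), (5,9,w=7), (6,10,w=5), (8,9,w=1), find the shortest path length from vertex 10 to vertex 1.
1 (path: 10 -> 1; weights 1 = 1)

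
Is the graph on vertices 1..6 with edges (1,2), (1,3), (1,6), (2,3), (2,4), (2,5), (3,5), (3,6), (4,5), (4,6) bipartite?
No (odd cycle of length 3: 2 -> 1 -> 3 -> 2)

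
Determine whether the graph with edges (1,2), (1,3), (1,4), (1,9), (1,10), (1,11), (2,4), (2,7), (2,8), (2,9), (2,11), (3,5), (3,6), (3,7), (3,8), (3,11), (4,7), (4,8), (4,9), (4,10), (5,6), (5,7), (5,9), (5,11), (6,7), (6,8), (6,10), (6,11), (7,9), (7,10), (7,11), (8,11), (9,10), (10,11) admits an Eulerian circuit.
No (2 vertices have odd degree: {5, 8}; Eulerian circuit requires 0)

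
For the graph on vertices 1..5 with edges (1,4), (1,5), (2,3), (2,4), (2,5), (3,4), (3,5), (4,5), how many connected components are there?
1 (components: {1, 2, 3, 4, 5})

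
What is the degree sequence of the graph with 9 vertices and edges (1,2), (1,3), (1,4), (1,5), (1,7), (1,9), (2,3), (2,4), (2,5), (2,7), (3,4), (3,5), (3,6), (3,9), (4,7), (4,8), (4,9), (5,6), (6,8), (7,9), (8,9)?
[6, 6, 6, 5, 5, 4, 4, 3, 3] (degrees: deg(1)=6, deg(2)=5, deg(3)=6, deg(4)=6, deg(5)=4, deg(6)=3, deg(7)=4, deg(8)=3, deg(9)=5)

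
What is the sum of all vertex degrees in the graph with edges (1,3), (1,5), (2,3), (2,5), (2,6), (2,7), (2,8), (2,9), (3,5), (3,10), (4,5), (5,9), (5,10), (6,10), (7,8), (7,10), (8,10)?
34 (handshake: sum of degrees = 2|E| = 2 x 17 = 34)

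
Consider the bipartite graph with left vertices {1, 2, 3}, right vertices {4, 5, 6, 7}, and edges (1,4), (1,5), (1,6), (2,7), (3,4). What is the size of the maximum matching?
3 (matching: (1,6), (2,7), (3,4); upper bound min(|L|,|R|) = min(3,4) = 3)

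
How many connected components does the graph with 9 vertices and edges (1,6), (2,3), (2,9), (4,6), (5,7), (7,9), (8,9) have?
2 (components: {1, 4, 6}, {2, 3, 5, 7, 8, 9})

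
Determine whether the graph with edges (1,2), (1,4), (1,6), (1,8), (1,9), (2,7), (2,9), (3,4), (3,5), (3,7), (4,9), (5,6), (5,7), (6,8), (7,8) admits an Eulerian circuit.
No (8 vertices have odd degree: {1, 2, 3, 4, 5, 6, 8, 9}; Eulerian circuit requires 0)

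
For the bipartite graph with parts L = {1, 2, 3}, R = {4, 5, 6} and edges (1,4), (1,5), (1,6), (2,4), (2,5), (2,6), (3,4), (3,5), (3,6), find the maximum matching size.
3 (matching: (1,6), (2,5), (3,4); upper bound min(|L|,|R|) = min(3,3) = 3)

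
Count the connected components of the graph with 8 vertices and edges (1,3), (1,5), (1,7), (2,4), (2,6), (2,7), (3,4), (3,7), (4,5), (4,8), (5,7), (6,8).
1 (components: {1, 2, 3, 4, 5, 6, 7, 8})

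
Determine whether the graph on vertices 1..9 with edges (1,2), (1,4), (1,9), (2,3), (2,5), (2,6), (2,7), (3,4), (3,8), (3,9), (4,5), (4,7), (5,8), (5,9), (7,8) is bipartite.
Yes. Partition: {1, 3, 5, 6, 7}, {2, 4, 8, 9}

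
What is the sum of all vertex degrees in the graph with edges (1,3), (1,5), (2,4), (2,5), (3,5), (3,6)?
12 (handshake: sum of degrees = 2|E| = 2 x 6 = 12)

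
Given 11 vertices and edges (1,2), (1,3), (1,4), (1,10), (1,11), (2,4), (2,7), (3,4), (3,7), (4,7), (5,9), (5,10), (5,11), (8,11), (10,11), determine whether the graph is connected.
No, it has 2 components: {1, 2, 3, 4, 5, 7, 8, 9, 10, 11}, {6}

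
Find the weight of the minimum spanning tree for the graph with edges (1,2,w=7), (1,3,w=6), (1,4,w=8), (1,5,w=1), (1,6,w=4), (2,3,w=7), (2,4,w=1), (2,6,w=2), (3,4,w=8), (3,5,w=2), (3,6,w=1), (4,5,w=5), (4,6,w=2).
7 (MST edges: (1,5,w=1), (2,4,w=1), (2,6,w=2), (3,5,w=2), (3,6,w=1); sum of weights 1 + 1 + 2 + 2 + 1 = 7)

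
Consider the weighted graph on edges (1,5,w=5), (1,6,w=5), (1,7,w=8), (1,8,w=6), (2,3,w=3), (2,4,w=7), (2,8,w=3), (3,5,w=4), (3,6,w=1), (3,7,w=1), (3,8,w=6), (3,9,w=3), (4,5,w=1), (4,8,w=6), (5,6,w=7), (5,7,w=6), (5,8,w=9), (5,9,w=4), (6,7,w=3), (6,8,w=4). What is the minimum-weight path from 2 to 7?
4 (path: 2 -> 3 -> 7; weights 3 + 1 = 4)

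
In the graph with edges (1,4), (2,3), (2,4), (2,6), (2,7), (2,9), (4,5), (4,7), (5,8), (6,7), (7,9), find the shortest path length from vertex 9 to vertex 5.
3 (path: 9 -> 2 -> 4 -> 5, 3 edges)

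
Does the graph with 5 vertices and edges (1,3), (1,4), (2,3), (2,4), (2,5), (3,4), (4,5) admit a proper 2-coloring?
No (odd cycle of length 3: 4 -> 1 -> 3 -> 4)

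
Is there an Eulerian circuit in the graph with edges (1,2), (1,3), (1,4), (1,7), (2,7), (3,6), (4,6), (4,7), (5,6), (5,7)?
No (2 vertices have odd degree: {4, 6}; Eulerian circuit requires 0)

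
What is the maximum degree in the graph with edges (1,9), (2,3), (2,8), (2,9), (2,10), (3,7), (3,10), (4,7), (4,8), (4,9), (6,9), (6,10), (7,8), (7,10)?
4 (attained at vertices 2, 7, 9, 10)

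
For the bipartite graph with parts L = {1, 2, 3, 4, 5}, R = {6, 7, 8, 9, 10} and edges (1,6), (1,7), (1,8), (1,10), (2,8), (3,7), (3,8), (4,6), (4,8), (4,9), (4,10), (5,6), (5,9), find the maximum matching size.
5 (matching: (1,10), (2,8), (3,7), (4,9), (5,6); upper bound min(|L|,|R|) = min(5,5) = 5)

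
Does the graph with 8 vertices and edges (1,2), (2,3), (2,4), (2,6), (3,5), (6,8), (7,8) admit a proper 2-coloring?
Yes. Partition: {1, 3, 4, 6, 7}, {2, 5, 8}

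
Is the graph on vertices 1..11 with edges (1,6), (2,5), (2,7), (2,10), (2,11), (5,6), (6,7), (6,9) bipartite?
Yes. Partition: {1, 3, 4, 5, 7, 8, 9, 10, 11}, {2, 6}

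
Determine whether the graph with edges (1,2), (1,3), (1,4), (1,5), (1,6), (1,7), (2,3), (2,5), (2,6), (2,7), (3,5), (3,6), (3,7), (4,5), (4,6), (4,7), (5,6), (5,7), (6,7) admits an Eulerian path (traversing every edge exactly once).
Yes (the graph is connected and exactly 2 vertices have odd degree: {2, 3}; any Eulerian path must start and end at those)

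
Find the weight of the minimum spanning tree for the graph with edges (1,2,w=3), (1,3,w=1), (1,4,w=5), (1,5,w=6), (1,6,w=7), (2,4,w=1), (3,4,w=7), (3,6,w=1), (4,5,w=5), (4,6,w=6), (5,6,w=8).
11 (MST edges: (1,2,w=3), (1,3,w=1), (2,4,w=1), (3,6,w=1), (4,5,w=5); sum of weights 3 + 1 + 1 + 1 + 5 = 11)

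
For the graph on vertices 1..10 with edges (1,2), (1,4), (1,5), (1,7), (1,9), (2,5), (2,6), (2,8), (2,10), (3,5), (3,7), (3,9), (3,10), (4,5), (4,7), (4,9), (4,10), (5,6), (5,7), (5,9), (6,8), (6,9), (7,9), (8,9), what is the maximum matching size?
5 (matching: (1,2), (3,7), (4,10), (5,9), (6,8); upper bound floor(n/2) = floor(10/2) = 5)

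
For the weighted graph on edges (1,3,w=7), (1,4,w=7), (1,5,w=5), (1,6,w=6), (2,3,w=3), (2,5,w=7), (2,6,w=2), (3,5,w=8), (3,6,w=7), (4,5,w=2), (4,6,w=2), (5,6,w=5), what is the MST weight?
14 (MST edges: (1,5,w=5), (2,3,w=3), (2,6,w=2), (4,5,w=2), (4,6,w=2); sum of weights 5 + 3 + 2 + 2 + 2 = 14)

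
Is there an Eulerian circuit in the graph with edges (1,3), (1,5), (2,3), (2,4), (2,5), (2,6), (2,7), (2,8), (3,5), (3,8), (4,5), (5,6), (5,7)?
Yes (the graph is connected and all 8 vertices have even degree)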